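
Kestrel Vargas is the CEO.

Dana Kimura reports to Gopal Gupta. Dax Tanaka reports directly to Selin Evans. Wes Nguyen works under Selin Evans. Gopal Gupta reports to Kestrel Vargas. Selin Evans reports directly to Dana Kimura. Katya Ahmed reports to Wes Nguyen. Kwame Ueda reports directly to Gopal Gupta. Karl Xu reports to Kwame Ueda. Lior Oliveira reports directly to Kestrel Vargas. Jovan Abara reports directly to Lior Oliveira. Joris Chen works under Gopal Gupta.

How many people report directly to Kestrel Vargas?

2

Kestrel Vargas directly manages Gopal Gupta, Lior Oliveira. That is 2 direct reports.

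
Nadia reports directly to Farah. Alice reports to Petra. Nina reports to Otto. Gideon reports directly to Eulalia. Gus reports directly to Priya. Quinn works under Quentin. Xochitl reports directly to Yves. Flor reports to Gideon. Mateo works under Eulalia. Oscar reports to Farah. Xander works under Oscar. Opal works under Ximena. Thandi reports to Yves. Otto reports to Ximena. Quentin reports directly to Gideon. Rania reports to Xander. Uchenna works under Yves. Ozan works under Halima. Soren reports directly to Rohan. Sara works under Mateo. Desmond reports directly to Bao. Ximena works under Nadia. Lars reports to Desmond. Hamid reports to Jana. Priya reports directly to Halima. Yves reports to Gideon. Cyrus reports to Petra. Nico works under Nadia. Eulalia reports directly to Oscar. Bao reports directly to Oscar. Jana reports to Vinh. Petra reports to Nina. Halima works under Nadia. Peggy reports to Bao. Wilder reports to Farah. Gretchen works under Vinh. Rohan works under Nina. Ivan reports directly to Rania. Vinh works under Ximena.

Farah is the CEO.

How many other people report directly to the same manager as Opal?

Opal reports to Ximena. Ximena's other direct reports are Vinh, Otto — 2 peers.

2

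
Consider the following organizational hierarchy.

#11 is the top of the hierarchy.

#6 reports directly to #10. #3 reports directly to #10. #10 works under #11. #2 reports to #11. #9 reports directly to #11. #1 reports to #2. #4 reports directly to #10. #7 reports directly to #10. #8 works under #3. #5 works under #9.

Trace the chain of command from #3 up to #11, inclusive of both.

#3 -> #10 -> #11

#3 reports to #10. #10 reports to #11. #11 is at the top.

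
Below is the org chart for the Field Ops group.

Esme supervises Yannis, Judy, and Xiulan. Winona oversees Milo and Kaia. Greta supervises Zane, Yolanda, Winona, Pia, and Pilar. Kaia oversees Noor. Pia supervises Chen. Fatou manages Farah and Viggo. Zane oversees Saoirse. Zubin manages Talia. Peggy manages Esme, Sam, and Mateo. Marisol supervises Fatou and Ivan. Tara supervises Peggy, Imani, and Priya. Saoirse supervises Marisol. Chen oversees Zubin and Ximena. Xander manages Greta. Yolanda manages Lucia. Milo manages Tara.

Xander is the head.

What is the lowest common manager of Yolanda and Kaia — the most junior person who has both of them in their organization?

Greta

Yolanda's chain of managers is Greta, Xander. Kaia's chain of managers is Winona, Greta, Xander. The first manager that appears in both chains is Greta.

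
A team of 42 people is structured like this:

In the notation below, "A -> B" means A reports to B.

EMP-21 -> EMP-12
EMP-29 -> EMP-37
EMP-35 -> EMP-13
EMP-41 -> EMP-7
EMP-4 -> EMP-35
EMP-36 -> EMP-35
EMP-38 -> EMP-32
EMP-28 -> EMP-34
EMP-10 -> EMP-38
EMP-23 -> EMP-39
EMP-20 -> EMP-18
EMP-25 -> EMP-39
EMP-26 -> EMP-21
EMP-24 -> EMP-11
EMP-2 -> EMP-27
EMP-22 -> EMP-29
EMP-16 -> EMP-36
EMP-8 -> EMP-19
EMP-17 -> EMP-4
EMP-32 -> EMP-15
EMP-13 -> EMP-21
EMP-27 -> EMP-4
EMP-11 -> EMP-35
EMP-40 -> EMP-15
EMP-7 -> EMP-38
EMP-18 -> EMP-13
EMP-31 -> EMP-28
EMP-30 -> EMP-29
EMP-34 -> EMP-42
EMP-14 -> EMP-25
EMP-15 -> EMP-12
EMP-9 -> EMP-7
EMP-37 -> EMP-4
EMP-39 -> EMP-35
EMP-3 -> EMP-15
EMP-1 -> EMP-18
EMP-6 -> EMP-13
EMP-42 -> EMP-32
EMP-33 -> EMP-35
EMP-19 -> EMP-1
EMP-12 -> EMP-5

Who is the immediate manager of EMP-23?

EMP-39

EMP-23 reports directly to EMP-39.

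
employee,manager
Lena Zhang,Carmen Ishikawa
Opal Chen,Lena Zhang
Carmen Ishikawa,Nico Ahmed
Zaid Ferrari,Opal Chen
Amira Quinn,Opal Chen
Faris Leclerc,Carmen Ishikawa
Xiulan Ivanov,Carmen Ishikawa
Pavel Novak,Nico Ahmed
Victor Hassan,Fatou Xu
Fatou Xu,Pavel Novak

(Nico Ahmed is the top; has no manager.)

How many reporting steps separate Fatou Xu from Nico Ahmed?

2

Chain from Fatou Xu up to Nico Ahmed: Fatou Xu → Pavel Novak → Nico Ahmed. That is 2 steps up, so Fatou Xu is 2 levels below Nico Ahmed.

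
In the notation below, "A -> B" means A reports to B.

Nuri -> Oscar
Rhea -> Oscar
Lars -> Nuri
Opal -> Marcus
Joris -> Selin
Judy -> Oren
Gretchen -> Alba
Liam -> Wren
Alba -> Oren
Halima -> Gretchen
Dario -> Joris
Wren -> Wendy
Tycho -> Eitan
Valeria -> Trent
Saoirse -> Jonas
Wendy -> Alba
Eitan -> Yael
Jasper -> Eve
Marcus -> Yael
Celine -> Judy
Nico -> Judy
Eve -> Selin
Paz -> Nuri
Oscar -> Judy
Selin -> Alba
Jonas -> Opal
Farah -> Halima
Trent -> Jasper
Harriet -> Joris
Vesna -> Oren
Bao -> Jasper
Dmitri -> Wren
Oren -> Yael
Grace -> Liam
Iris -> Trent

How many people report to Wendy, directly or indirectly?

Wendy directly manages Wren. Under Wren: Liam, Grace, Dmitri (3). That's 4 in total.

4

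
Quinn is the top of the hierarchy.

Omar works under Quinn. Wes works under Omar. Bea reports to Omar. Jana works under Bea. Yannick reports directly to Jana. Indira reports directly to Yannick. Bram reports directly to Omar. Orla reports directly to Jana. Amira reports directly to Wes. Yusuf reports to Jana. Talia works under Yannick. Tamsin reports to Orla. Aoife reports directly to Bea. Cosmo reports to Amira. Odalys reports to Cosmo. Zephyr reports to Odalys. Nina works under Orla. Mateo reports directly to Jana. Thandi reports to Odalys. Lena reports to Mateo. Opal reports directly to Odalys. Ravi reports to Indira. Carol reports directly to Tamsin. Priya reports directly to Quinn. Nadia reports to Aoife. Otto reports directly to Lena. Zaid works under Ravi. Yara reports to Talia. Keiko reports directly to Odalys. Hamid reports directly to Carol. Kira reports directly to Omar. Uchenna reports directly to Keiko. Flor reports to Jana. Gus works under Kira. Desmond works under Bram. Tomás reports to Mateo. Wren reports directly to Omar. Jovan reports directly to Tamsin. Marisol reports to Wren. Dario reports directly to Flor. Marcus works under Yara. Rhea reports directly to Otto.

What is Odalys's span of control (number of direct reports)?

4

Odalys directly manages Zephyr, Thandi, Opal, Keiko. That is 4 direct reports.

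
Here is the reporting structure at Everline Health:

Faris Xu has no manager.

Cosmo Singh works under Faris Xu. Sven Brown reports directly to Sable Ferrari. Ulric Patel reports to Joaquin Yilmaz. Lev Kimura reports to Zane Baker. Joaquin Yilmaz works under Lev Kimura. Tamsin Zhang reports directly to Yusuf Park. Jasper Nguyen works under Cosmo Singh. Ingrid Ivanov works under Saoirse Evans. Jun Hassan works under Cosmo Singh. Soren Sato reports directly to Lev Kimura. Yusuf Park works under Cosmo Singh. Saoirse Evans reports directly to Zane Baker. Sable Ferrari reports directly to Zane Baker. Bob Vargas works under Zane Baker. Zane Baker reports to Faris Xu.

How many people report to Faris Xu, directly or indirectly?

Faris Xu directly manages Zane Baker, Cosmo Singh. Under Zane Baker: Saoirse Evans, Ingrid Ivanov, Bob Vargas, Sable Ferrari, Sven Brown, Lev Kimura, Soren Sato, Joaquin Yilmaz, Ulric Patel (9). Under Cosmo Singh: Jun Hassan, Jasper Nguyen, Yusuf Park, Tamsin Zhang (4). So Faris Xu's organization is 2 direct reports plus everyone under them: 10 + 5 = 15.

15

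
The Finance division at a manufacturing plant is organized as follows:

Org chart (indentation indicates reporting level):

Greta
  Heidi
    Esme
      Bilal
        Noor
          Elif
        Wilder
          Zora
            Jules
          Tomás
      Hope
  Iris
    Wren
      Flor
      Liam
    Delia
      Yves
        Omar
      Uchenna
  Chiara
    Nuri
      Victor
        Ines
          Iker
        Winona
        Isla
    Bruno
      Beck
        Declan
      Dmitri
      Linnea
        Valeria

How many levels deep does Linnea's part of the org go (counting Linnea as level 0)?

The longest chain under Linnea runs Linnea → Valeria, which is 1 level below Linnea.

1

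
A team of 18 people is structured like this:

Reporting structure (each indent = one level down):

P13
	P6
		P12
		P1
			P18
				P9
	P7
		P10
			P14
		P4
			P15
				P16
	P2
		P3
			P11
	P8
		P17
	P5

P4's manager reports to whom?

P4 reports to P7, and P7 reports to P13. So P4's skip-level manager is P13.

P13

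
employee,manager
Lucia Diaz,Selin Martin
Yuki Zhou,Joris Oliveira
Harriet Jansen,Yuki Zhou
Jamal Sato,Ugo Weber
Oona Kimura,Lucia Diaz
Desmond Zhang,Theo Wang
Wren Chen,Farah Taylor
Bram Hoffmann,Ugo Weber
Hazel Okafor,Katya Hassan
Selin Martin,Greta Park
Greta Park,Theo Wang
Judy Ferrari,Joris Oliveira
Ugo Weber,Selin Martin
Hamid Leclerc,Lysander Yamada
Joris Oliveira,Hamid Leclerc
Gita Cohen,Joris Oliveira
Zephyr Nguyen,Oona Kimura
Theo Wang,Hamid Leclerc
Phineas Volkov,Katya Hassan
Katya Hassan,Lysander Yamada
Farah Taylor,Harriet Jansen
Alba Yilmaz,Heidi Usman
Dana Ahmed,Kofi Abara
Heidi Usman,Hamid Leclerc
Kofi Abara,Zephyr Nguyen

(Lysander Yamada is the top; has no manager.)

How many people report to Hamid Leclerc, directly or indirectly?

Hamid Leclerc directly manages Theo Wang, Heidi Usman, Joris Oliveira. Under Theo Wang: Desmond Zhang, Greta Park, Selin Martin, Ugo Weber, Bram Hoffmann, Jamal Sato, Lucia Diaz, Oona Kimura, Zephyr Nguyen, Kofi Abara, Dana Ahmed (11). Under Heidi Usman: Alba Yilmaz (1). Under Joris Oliveira: Judy Ferrari, Gita Cohen, Yuki Zhou, Harriet Jansen, Farah Taylor, Wren Chen (6). So Hamid Leclerc's organization is 3 direct reports plus everyone under them: 12 + 2 + 7 = 21.

21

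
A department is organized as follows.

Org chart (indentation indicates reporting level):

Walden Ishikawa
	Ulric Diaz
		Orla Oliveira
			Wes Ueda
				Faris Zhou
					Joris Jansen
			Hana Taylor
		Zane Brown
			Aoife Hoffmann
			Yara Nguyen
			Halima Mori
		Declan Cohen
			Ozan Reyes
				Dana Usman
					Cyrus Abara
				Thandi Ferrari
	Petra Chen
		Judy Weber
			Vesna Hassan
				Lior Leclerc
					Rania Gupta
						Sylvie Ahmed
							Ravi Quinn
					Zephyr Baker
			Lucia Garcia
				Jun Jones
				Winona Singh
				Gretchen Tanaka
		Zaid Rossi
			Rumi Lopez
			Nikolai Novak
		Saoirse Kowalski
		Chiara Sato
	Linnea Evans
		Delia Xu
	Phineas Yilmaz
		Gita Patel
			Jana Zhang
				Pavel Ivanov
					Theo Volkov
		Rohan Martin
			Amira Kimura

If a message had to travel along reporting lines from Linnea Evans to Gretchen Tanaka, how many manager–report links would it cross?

5

Linnea Evans is 1 level below Walden Ishikawa, and Gretchen Tanaka is 4 levels below Walden Ishikawa (their lowest common manager). The shortest path runs up from Linnea Evans to Walden Ishikawa and back down to Gretchen Tanaka: 1 + 4 = 5 links.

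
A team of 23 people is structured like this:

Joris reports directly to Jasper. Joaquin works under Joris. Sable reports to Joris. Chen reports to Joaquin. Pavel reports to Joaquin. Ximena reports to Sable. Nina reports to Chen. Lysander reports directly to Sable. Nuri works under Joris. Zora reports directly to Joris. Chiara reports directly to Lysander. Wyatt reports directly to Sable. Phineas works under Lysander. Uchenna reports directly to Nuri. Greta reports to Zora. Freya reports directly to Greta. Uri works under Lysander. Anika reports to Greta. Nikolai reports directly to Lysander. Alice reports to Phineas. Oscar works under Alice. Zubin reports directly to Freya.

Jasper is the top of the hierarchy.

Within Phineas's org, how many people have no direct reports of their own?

The only person in Phineas's organization with no one reporting to them is Oscar. That is 1.

1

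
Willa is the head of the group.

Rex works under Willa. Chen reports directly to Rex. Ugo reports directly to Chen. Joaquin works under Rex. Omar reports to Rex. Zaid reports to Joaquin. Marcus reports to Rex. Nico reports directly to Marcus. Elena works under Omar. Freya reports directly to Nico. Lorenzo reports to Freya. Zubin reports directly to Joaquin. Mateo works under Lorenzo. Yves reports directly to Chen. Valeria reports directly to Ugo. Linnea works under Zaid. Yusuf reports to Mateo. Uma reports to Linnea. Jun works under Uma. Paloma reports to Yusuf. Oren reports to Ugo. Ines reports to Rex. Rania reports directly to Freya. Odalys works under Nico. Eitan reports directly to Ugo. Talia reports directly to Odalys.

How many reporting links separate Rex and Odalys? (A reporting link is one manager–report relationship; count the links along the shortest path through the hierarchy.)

3

Odalys is in Rex's organization: the chain from Odalys up to Rex is Odalys → Nico → Marcus → Rex, which is 3 links.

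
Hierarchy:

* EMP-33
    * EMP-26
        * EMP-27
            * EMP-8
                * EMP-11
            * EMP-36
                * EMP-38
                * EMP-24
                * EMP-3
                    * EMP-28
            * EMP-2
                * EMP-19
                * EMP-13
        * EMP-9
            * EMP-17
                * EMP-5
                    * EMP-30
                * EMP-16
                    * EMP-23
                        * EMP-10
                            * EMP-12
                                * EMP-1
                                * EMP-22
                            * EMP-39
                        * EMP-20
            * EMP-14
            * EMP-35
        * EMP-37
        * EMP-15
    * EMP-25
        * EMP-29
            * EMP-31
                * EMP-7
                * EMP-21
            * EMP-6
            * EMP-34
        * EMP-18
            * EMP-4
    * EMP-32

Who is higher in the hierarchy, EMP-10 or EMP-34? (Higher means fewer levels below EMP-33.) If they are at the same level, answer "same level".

EMP-10 is 6 levels below EMP-33; EMP-34 is 3. EMP-34 is higher.

EMP-34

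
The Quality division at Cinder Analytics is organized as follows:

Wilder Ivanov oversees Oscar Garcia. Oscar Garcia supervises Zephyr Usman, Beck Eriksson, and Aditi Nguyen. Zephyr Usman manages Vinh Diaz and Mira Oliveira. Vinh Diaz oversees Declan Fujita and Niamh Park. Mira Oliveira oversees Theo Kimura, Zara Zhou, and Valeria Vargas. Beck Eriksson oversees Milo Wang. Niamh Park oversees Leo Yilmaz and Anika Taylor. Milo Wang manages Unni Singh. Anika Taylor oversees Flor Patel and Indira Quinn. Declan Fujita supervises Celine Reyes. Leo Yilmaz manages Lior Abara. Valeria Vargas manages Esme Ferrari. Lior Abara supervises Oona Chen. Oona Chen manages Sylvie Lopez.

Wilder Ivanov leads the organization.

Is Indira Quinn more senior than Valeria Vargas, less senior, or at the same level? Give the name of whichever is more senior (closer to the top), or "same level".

Valeria Vargas

Indira Quinn is 6 levels below Wilder Ivanov; Valeria Vargas is 4. Valeria Vargas is higher.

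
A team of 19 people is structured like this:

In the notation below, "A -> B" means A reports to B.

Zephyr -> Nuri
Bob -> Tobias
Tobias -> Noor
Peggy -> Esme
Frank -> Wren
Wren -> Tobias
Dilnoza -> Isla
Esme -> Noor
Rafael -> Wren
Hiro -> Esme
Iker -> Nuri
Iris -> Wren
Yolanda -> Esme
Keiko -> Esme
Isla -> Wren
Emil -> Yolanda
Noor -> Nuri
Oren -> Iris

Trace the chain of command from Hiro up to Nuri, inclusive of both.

Hiro reports to Esme. Esme reports to Noor. Noor reports to Nuri. Nuri is at the top.

Hiro -> Esme -> Noor -> Nuri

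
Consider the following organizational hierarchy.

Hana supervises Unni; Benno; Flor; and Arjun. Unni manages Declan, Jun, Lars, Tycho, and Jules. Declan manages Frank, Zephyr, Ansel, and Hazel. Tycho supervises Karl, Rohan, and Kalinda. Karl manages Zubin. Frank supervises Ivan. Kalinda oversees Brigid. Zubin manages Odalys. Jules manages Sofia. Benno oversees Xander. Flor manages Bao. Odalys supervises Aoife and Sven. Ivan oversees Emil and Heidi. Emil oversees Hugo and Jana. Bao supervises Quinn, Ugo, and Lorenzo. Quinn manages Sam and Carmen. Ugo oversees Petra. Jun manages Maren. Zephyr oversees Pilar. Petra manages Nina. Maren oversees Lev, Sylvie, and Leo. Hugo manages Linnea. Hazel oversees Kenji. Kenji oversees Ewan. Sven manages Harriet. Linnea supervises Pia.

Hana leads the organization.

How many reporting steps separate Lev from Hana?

Chain from Lev up to Hana: Lev → Maren → Jun → Unni → Hana. That is 4 steps up, so Lev is 4 levels below Hana.

4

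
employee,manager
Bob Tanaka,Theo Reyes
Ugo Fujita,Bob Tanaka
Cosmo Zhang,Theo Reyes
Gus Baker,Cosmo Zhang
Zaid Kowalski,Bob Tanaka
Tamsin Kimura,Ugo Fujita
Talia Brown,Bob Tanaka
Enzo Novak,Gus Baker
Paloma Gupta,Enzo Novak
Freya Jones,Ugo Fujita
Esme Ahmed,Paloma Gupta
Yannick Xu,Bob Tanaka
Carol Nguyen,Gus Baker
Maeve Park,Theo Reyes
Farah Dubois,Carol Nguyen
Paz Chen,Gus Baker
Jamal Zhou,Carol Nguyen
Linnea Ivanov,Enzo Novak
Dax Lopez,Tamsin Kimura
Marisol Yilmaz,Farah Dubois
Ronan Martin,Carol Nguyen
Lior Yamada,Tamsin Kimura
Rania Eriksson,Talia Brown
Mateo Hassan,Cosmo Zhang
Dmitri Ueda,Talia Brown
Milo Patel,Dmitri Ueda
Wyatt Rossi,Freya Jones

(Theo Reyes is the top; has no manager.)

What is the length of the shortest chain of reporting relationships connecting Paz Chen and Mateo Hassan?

3

Paz Chen is 2 levels below Cosmo Zhang, and Mateo Hassan is 1 level below Cosmo Zhang (their lowest common manager). The shortest path runs up from Paz Chen to Cosmo Zhang and back down to Mateo Hassan: 2 + 1 = 3 links.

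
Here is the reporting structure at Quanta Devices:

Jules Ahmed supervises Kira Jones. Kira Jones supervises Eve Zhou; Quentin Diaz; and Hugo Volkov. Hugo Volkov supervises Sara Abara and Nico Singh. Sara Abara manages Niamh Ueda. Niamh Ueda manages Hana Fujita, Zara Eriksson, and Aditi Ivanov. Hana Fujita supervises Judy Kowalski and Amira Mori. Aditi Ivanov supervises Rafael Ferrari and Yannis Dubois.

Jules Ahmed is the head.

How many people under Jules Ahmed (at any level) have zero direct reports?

The people in Jules Ahmed's organization with no one reporting to them are Nico Singh, Yannis Dubois, Rafael Ferrari, Zara Eriksson, Amira Mori, Judy Kowalski, Quentin Diaz, Eve Zhou. That is 8.

8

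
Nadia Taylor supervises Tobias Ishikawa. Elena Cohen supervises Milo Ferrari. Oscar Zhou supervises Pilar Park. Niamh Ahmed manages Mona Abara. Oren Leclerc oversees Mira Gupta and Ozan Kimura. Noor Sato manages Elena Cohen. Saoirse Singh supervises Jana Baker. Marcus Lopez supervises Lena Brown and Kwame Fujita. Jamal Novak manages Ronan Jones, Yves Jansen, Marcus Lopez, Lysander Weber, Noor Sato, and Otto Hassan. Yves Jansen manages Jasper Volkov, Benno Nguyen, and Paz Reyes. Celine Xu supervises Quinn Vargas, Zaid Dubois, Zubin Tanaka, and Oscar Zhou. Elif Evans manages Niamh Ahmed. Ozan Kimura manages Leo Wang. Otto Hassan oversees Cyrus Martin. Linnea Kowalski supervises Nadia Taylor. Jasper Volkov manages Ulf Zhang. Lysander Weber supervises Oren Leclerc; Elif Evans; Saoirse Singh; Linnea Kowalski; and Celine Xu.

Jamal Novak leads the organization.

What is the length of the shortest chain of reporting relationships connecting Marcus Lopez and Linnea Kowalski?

3

Marcus Lopez is 1 level below Jamal Novak, and Linnea Kowalski is 2 levels below Jamal Novak (their lowest common manager). The shortest path runs up from Marcus Lopez to Jamal Novak and back down to Linnea Kowalski: 1 + 2 = 3 links.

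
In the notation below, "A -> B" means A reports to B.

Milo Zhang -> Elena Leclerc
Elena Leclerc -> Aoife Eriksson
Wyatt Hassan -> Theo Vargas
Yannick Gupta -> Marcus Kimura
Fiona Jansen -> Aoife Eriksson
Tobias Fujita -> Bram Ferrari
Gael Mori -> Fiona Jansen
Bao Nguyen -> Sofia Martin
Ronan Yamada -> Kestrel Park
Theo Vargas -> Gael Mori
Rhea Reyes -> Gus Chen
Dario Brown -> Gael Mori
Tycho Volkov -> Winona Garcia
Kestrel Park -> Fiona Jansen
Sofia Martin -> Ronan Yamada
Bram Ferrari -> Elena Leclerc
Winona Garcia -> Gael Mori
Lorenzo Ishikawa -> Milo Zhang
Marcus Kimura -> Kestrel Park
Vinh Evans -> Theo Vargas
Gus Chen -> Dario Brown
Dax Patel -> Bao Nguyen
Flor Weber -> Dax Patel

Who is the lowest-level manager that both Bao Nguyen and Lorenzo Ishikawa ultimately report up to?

Aoife Eriksson

Bao Nguyen's chain of managers is Sofia Martin, Ronan Yamada, Kestrel Park, Fiona Jansen, Aoife Eriksson. Lorenzo Ishikawa's chain of managers is Milo Zhang, Elena Leclerc, Aoife Eriksson. The first manager that appears in both chains is Aoife Eriksson.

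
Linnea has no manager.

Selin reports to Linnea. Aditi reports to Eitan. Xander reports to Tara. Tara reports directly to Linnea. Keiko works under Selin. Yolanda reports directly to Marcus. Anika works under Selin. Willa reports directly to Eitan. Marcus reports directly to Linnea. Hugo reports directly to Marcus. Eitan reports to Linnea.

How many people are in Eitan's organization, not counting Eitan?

2

Eitan directly manages Aditi, Willa. Aditi has no reports. Willa has no reports. So Eitan's organization is 2 direct reports plus everyone under them: 1 + 1 = 2.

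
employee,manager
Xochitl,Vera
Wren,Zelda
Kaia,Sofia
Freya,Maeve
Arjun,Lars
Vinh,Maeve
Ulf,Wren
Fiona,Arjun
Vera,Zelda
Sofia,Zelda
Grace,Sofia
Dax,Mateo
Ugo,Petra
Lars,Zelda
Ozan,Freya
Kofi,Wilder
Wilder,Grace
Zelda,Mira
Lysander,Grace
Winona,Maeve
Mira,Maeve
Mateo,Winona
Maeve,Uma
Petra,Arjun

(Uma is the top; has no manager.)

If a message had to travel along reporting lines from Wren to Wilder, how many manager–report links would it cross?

4

Wren is 1 level below Zelda, and Wilder is 3 levels below Zelda (their lowest common manager). The shortest path runs up from Wren to Zelda and back down to Wilder: 1 + 3 = 4 links.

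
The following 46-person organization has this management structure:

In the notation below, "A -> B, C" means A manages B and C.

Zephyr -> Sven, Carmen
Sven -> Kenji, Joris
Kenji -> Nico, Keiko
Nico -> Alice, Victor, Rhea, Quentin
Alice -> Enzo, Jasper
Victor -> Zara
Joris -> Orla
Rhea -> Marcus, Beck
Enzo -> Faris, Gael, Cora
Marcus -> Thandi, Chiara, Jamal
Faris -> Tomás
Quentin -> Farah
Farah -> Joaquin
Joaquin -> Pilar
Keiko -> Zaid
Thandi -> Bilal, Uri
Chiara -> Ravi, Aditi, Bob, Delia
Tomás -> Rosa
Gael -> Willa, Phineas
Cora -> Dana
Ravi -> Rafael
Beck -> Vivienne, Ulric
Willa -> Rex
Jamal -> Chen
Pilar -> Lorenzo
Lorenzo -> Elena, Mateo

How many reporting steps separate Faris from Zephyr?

Chain from Faris up to Zephyr: Faris → Enzo → Alice → Nico → Kenji → Sven → Zephyr. That is 6 steps up, so Faris is 6 levels below Zephyr.

6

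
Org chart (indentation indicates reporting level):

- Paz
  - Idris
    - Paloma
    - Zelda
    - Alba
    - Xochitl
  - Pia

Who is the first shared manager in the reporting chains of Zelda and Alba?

Idris

Zelda's chain of managers is Idris, Paz. Alba's chain of managers is Idris, Paz. The first manager that appears in both chains is Idris.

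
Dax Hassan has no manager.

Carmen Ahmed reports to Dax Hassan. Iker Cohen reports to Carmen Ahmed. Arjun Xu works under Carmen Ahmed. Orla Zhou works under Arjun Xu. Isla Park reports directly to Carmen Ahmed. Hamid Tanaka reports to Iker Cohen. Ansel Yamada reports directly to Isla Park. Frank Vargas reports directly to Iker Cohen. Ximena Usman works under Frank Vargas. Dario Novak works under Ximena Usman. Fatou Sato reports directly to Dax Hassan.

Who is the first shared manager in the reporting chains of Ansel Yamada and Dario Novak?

Ansel Yamada's chain of managers is Isla Park, Carmen Ahmed, Dax Hassan. Dario Novak's chain of managers is Ximena Usman, Frank Vargas, Iker Cohen, Carmen Ahmed, Dax Hassan. The first manager that appears in both chains is Carmen Ahmed.

Carmen Ahmed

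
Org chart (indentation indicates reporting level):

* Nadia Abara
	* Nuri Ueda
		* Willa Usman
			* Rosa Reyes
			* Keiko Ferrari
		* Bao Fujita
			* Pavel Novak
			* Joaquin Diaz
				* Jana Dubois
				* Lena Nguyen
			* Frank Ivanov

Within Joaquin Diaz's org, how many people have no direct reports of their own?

2

The people in Joaquin Diaz's organization with no one reporting to them are Lena Nguyen, Jana Dubois. That is 2.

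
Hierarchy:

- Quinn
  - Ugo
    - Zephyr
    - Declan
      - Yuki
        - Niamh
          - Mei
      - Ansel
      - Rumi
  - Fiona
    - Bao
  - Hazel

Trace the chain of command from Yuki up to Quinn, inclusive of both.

Yuki -> Declan -> Ugo -> Quinn

Yuki reports to Declan. Declan reports to Ugo. Ugo reports to Quinn. Quinn is at the top.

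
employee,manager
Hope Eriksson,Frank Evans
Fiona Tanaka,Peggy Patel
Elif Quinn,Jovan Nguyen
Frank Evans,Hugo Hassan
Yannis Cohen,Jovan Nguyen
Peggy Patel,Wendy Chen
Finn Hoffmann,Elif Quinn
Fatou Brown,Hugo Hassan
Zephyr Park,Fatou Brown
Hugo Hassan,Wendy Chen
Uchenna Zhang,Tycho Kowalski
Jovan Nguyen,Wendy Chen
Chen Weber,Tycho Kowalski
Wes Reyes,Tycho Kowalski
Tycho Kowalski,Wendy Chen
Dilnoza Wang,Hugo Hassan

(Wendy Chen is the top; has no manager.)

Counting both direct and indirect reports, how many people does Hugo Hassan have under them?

5

Hugo Hassan directly manages Dilnoza Wang, Fatou Brown, Frank Evans. Dilnoza Wang has no reports. Under Fatou Brown: Zephyr Park (1). Under Frank Evans: Hope Eriksson (1). So Hugo Hassan's organization is 3 direct reports plus everyone under them: 1 + 2 + 2 = 5.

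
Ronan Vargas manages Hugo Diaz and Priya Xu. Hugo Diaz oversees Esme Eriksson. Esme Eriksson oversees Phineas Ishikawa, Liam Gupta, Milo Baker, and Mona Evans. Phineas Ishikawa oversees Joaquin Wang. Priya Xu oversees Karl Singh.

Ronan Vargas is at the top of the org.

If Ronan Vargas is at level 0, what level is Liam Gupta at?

3

Chain from Liam Gupta up to Ronan Vargas: Liam Gupta → Esme Eriksson → Hugo Diaz → Ronan Vargas. That is 3 steps up, so Liam Gupta is 3 levels below Ronan Vargas.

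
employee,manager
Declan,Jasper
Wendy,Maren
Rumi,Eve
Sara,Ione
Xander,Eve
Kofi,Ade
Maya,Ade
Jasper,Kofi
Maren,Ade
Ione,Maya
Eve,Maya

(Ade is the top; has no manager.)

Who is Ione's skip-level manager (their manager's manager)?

Ade

Ione reports to Maya, and Maya reports to Ade. So Ione's skip-level manager is Ade.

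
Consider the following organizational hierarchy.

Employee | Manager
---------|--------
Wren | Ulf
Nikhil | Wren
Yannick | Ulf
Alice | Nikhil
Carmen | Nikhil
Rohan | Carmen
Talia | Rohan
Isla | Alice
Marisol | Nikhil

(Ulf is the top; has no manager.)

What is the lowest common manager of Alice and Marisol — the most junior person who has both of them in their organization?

Alice's chain of managers is Nikhil, Wren, Ulf. Marisol's chain of managers is Nikhil, Wren, Ulf. The first manager that appears in both chains is Nikhil.

Nikhil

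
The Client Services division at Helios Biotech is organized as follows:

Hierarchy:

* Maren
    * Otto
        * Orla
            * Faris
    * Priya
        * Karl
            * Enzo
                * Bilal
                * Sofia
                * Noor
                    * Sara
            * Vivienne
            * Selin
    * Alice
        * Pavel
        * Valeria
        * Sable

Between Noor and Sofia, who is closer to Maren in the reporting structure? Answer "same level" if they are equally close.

same level

Both Noor and Sofia are 4 levels below Maren.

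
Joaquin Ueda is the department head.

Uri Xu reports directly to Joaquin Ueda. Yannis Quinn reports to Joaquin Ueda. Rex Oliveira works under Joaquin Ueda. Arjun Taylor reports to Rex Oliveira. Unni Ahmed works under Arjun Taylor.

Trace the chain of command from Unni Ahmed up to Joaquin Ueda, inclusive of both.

Unni Ahmed reports to Arjun Taylor. Arjun Taylor reports to Rex Oliveira. Rex Oliveira reports to Joaquin Ueda. Joaquin Ueda is at the top.

Unni Ahmed -> Arjun Taylor -> Rex Oliveira -> Joaquin Ueda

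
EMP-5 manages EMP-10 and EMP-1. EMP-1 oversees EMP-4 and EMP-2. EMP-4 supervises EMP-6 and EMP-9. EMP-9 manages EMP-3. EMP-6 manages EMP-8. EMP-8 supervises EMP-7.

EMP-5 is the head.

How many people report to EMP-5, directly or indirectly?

EMP-5 directly manages EMP-10, EMP-1. EMP-10 has no reports. Under EMP-1: EMP-2, EMP-4, EMP-6, EMP-8, EMP-7, EMP-9, EMP-3 (7). So EMP-5's organization is 2 direct reports plus everyone under them: 1 + 8 = 9.

9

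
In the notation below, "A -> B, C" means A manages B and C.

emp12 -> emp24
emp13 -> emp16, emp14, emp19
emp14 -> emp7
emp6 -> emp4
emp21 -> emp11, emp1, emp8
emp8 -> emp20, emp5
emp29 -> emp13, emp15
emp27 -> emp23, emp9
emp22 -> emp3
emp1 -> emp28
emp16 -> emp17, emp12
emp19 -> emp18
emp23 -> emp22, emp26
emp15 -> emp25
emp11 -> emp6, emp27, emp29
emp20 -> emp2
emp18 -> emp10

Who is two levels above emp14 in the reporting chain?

emp14 reports to emp13, and emp13 reports to emp29. So emp14's skip-level manager is emp29.

emp29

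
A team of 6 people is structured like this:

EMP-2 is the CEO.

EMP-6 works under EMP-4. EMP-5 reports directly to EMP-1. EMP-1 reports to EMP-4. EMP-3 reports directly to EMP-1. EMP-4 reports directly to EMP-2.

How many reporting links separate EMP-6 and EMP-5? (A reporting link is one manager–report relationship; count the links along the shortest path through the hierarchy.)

EMP-6 is 1 level below EMP-4, and EMP-5 is 2 levels below EMP-4 (their lowest common manager). The shortest path runs up from EMP-6 to EMP-4 and back down to EMP-5: 1 + 2 = 3 links.

3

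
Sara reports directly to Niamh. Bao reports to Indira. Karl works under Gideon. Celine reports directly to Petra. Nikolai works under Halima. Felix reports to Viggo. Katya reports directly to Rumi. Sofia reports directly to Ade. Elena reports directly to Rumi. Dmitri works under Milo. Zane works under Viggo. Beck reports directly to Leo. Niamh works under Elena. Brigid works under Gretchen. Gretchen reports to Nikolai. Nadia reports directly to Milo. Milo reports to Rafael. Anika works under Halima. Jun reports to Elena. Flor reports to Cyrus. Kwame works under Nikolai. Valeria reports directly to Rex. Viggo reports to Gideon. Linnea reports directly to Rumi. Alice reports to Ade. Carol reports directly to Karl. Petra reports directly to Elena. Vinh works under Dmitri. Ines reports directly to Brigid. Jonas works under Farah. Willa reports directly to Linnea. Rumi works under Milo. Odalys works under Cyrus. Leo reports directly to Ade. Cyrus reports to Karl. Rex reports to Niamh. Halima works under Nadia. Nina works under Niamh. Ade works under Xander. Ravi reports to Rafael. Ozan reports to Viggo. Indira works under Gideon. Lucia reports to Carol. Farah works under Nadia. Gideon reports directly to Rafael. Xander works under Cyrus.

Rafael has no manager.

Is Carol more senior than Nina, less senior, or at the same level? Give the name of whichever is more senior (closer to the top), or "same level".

Carol

Carol is 3 levels below Rafael; Nina is 5. Carol is higher.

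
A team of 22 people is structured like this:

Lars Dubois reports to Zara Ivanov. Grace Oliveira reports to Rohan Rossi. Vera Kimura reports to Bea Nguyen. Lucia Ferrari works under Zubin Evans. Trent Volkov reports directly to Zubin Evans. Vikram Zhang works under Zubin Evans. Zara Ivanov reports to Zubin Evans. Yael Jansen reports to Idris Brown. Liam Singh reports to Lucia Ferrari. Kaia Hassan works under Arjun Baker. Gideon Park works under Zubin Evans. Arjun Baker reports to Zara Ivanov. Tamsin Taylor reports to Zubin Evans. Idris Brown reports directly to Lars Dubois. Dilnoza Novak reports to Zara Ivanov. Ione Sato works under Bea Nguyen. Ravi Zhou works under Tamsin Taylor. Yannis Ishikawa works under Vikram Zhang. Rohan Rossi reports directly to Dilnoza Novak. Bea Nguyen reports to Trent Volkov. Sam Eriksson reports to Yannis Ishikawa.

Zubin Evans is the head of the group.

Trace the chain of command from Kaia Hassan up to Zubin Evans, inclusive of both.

Kaia Hassan reports to Arjun Baker. Arjun Baker reports to Zara Ivanov. Zara Ivanov reports to Zubin Evans. Zubin Evans is at the top.

Kaia Hassan -> Arjun Baker -> Zara Ivanov -> Zubin Evans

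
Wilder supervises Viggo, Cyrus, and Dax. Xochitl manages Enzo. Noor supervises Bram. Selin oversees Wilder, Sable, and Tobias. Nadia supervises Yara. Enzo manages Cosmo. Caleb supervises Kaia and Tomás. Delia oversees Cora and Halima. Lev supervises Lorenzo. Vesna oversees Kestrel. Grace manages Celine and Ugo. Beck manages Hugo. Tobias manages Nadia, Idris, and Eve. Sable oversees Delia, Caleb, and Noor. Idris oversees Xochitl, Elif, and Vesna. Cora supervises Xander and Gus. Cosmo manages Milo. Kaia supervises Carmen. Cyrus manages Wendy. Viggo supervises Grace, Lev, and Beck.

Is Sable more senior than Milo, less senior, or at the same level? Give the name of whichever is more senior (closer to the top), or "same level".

Sable

Sable is 1 level below Selin; Milo is 6. Sable is higher.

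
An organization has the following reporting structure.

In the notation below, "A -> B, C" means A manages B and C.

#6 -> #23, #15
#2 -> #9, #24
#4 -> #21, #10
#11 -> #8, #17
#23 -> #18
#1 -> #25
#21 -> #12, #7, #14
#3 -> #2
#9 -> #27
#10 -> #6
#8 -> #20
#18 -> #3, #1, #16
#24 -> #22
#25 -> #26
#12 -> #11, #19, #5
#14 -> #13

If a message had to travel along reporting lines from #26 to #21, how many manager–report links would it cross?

8

#26 is 7 levels below #4, and #21 is 1 level below #4 (their lowest common manager). The shortest path runs up from #26 to #4 and back down to #21: 7 + 1 = 8 links.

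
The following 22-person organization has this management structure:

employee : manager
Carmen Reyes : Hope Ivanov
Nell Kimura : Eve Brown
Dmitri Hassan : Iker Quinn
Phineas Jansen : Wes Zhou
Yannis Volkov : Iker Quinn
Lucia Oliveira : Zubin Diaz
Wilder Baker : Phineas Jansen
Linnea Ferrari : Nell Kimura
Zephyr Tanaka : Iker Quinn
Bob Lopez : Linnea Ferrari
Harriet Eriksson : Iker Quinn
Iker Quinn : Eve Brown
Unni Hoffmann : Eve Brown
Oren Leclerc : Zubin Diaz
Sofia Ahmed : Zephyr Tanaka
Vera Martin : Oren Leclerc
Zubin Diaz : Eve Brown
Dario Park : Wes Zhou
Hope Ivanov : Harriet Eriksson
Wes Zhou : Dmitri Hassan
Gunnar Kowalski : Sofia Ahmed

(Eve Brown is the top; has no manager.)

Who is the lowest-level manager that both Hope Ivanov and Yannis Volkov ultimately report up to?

Hope Ivanov's chain of managers is Harriet Eriksson, Iker Quinn, Eve Brown. Yannis Volkov's chain of managers is Iker Quinn, Eve Brown. The first manager that appears in both chains is Iker Quinn.

Iker Quinn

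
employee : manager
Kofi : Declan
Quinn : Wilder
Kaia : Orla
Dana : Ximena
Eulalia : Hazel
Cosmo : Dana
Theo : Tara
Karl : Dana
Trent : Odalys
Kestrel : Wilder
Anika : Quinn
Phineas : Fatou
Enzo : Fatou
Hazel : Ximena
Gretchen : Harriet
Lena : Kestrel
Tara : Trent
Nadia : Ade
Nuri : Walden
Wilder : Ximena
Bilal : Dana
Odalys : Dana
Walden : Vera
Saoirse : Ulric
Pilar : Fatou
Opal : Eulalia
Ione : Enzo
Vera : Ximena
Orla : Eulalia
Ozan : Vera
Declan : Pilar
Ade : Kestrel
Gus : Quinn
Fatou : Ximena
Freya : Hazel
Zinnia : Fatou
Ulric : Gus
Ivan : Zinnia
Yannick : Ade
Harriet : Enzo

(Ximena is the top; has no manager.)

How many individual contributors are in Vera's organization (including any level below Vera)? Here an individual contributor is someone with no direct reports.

The people in Vera's organization with no one reporting to them are Ozan, Nuri. That is 2.

2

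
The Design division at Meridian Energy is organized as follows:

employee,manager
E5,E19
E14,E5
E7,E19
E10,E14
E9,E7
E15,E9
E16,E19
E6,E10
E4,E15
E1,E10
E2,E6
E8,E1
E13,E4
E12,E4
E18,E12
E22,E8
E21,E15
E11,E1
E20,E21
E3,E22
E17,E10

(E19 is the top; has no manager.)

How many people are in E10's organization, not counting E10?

E10 directly manages E6, E1, E17. Under E6: E2 (1). Under E1: E11, E8, E22, E3 (4). E17 has no reports. So E10's organization is 3 direct reports plus everyone under them: 2 + 5 + 1 = 8.

8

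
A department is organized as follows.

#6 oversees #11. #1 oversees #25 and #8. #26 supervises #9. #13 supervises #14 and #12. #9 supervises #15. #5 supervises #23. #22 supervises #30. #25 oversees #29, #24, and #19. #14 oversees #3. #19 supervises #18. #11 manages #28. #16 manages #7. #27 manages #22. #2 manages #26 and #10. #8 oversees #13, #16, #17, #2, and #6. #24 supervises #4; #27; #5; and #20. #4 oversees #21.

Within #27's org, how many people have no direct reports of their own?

The only person in #27's organization with no one reporting to them is #30. That is 1.

1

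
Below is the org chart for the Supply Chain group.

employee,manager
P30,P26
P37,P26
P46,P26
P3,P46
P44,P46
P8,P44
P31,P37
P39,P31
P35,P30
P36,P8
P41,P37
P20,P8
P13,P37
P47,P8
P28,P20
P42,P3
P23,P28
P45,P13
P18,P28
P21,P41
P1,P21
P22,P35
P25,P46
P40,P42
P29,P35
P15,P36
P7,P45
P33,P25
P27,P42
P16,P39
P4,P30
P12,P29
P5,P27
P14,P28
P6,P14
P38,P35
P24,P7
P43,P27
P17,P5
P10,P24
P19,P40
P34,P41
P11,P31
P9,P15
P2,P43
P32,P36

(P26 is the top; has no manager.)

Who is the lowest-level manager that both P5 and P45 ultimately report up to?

P5's chain of managers is P27, P42, P3, P46, P26. P45's chain of managers is P13, P37, P26. The first manager that appears in both chains is P26.

P26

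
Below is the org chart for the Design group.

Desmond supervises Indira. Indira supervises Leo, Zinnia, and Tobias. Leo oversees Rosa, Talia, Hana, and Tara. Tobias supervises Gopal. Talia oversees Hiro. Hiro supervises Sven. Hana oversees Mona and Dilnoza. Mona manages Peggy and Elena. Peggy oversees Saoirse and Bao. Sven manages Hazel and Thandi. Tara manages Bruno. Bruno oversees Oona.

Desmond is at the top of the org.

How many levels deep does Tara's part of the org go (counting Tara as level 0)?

2

The longest chain under Tara runs Tara → Bruno → Oona, which is 2 levels below Tara.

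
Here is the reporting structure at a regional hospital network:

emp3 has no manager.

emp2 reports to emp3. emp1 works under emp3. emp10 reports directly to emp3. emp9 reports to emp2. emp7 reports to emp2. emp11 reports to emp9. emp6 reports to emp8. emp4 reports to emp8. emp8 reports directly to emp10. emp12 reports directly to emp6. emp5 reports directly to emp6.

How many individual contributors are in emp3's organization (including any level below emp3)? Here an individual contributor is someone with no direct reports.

The people in emp3's organization with no one reporting to them are emp11, emp7, emp1, emp4, emp5, emp12. That is 6.

6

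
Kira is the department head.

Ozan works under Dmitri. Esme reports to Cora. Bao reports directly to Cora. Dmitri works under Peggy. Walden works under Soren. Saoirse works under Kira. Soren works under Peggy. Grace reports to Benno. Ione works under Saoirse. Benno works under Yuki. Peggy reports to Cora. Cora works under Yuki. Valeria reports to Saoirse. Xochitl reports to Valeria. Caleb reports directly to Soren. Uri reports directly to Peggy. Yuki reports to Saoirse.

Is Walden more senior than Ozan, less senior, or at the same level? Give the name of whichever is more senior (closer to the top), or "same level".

Both Walden and Ozan are 6 levels below Kira.

same level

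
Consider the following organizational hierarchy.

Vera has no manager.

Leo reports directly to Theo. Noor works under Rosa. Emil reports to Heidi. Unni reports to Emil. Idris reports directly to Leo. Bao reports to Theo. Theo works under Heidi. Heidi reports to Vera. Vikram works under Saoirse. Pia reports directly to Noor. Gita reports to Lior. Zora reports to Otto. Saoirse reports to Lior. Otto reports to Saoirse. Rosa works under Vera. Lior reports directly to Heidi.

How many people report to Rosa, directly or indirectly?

2

Rosa directly manages Noor. Under Noor: Pia (1). That's 2 in total.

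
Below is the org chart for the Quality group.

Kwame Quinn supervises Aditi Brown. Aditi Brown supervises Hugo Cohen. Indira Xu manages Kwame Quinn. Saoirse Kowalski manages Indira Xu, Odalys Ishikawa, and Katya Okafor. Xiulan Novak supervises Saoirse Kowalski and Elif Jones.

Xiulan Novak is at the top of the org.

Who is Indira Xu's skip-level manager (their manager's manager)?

Indira Xu reports to Saoirse Kowalski, and Saoirse Kowalski reports to Xiulan Novak. So Indira Xu's skip-level manager is Xiulan Novak.

Xiulan Novak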